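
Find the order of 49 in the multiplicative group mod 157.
26

157 is prime, so ord(49) divides φ(157) = 156.
Divisors of 156: 1, 2, 3, 4, 6, 12, 13, 26, 39, 52, 78, 156.
Repeated squaring: 49^1 ≡ 49, 49^2 ≡ 46, 49^4 ≡ 75, 49^8 ≡ 130, 49^16 ≡ 101, 49^32 ≡ 153, 49^64 ≡ 16, 49^128 ≡ 99 (mod 157).
Test 49^d mod 157 for each divisor d in increasing order:
49^1 ≡ 49
49^2 ≡ 46
49^3 = 49^2·49^1 ≡ 56
49^4 ≡ 75
49^6 = 49^4·49^2 ≡ 153
49^12 = 49^8·49^4 ≡ 16
49^13 = 49^8·49^4·49^1 ≡ 156
49^26 = 49^16·49^8·49^2 ≡ 1  ← first divisor giving 1
The order is 26.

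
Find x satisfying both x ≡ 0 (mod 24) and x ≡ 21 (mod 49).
168

Using Chinese Remainder Theorem:
M = 24 × 49 = 1176
M1 = 49, M2 = 24
y1 = 49^(-1) mod 24 = 1
y2 = 24^(-1) mod 49 = 47
x = (0×49×1 + 21×24×47) mod 1176 = 168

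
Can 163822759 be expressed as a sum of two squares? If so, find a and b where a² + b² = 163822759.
Not possible

Factorization: 163822759 = 61 × 139^3
By Fermat: n is sum of two squares iff every prime p ≡ 3 (mod 4) appears to even power.
Prime(s) ≡ 3 (mod 4) with odd exponent: [(139, 3)]
Therefore 163822759 cannot be expressed as a² + b².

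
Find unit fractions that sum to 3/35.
1/12 + 1/420

Greedy algorithm:
3/35: ceiling(35/3) = 12, use 1/12
1/420: ceiling(420/1) = 420, use 1/420
Result: 3/35 = 1/12 + 1/420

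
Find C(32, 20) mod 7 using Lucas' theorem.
0

Using Lucas' theorem:
Write n=32 and k=20 in base 7:
n in base 7: [4, 4]
k in base 7: [2, 6]
C(32,20) mod 7 = ∏ C(n_i, k_i) mod 7
Digit binomials (mod 7): C(4,2) = 6; C(4,6) = 0 (k_i > n_i)
Product: 6 × 0 = 0 ≡ 0 (mod 7)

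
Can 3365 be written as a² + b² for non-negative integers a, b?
1² + 58² (a=1, b=58)

Factorization: 3365 = 5 × 673
By Fermat: n is sum of two squares iff every prime p ≡ 3 (mod 4) appears to even power.
All primes ≡ 3 (mod 4) appear to even power.
Search a = 0, 1, 2, … for 3365 - a² a perfect square: first hit at a = 1: 3365 - 1 = 3364 = 58².
3365 = 1² + 58² = 1 + 3364 ✓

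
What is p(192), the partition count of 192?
1987276856363

p(n) counts ways to write n as a sum of positive integers (order ignored).
Euler's pentagonal recurrence: p(k) = p(k-1) + p(k-2) - p(k-5) - p(k-7) + p(k-12) + p(k-15) - ... (offsets j(3j∓1)/2, signs ++--, p(0)=1, p(<0)=0).
DP table for k = 0..191: p(0)=1, p(1)=1, p(2)=2, p(3)=3, p(4)=5, p(5)=7, p(6)=11, p(7)=15, p(8)=22, p(9)=30, p(10)=42, p(11)=56, p(12)=77, p(13)=101, p(14)=135, p(15)=176, p(16)=231, p(17)=297, p(18)=385, p(19)=490, p(20)=627, p(21)=792, p(22)=1002, p(23)=1255, p(24)=1575, p(25)=1958, p(26)=2436, p(27)=3010, p(28)=3718, p(29)=4565, p(30)=5604, p(31)=6842, p(32)=8349, p(33)=10143, p(34)=12310, p(35)=14883, p(36)=17977, p(37)=21637, p(38)=26015, p(39)=31185, p(40)=37338, p(41)=44583, p(42)=53174, p(43)=63261, p(44)=75175, p(45)=89134, p(46)=105558, p(47)=124754, p(48)=147273, p(49)=173525, p(50)=204226, p(51)=239943, p(52)=281589, p(53)=329931, p(54)=386155, p(55)=451276, p(56)=526823, p(57)=614154, p(58)=715220, p(59)=831820, p(60)=966467, p(61)=1121505, p(62)=1300156, p(63)=1505499, p(64)=1741630, p(65)=2012558, p(66)=2323520, p(67)=2679689, p(68)=3087735, p(69)=3554345, p(70)=4087968, p(71)=4697205, p(72)=5392783, p(73)=6185689, p(74)=7089500, p(75)=8118264, p(76)=9289091, p(77)=10619863, p(78)=12132164, p(79)=13848650, p(80)=15796476, p(81)=18004327, p(82)=20506255, p(83)=23338469, p(84)=26543660, p(85)=30167357, p(86)=34262962, p(87)=38887673, p(88)=44108109, p(89)=49995925, p(90)=56634173, p(91)=64112359, p(92)=72533807, p(93)=82010177, p(94)=92669720, p(95)=104651419, p(96)=118114304, p(97)=133230930, p(98)=150198136, p(99)=169229875, p(100)=190569292, p(101)=214481126, p(102)=241265379, p(103)=271248950, p(104)=304801365, p(105)=342325709, p(106)=384276336, p(107)=431149389, p(108)=483502844, p(109)=541946240, p(110)=607163746, p(111)=679903203, p(112)=761002156, p(113)=851376628, p(114)=952050665, p(115)=1064144451, p(116)=1188908248, p(117)=1327710076, p(118)=1482074143, p(119)=1653668665, p(120)=1844349560, p(121)=2056148051, p(122)=2291320912, p(123)=2552338241, p(124)=2841940500, p(125)=3163127352, p(126)=3519222692, p(127)=3913864295, p(128)=4351078600, p(129)=4835271870, p(130)=5371315400, p(131)=5964539504, p(132)=6620830889, p(133)=7346629512, p(134)=8149040695, p(135)=9035836076, p(136)=10015581680, p(137)=11097645016, p(138)=12292341831, p(139)=13610949895, p(140)=15065878135, p(141)=16670689208, p(142)=18440293320, p(143)=20390982757, p(144)=22540654445, p(145)=24908858009, p(146)=27517052599, p(147)=30388671978, p(148)=33549419497, p(149)=37027355200, p(150)=40853235313, p(151)=45060624582, p(152)=49686288421, p(153)=54770336324, p(154)=60356673280, p(155)=66493182097, p(156)=73232243759, p(157)=80630964769, p(158)=88751778802, p(159)=97662728555, p(160)=107438159466, p(161)=118159068427, p(162)=129913904637, p(163)=142798995930, p(164)=156919475295, p(165)=172389800255, p(166)=189334822579, p(167)=207890420102, p(168)=228204732751, p(169)=250438925115, p(170)=274768617130, p(171)=301384802048, p(172)=330495499613, p(173)=362326859895, p(174)=397125074750, p(175)=435157697830, p(176)=476715857290, p(177)=522115831195, p(178)=571701605655, p(179)=625846753120, p(180)=684957390936, p(181)=749474411781, p(182)=819876908323, p(183)=896684817527, p(184)=980462880430, p(185)=1071823774337, p(186)=1171432692373, p(187)=1280011042268, p(188)=1398341745571, p(189)=1527273599625, p(190)=1667727404093, p(191)=1820701100652.
Final step: p(192) = p(191) + p(190) - p(187) - p(185) + p(180) + p(177) - p(170) - p(166) + p(157) + p(152) - p(141) - p(135) + p(122) + p(115) - p(100) - p(92) + p(75) + p(66) - p(47) - p(37) + p(16) + p(5)
= 1820701100652 + 1667727404093 - 1280011042268 - 1071823774337 + 684957390936 + 522115831195 - 274768617130 - 189334822579 + 80630964769 + 49686288421 - 16670689208 - 9035836076 + 2291320912 + 1064144451 - 190569292 - 72533807 + 8118264 + 2323520 - 124754 - 21637 + 231 + 7
= 1987276856363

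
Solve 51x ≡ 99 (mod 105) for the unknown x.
x ≡ 4 (mod 35)

gcd(51, 105) = 3, which divides 99, so solutions exist.
Divide through by 3: 17x ≡ 33 (mod 35).
Find 17^(-1) mod 35 by the extended Euclidean algorithm:
35 = 2 × 17 + 1  ⟹  1 = (1)·35 + (-2)·17
So (-2)·17 ≡ 1 (mod 35), i.e. 17^(-1) ≡ -2 ≡ 33 (mod 35).
x ≡ 33 × 33 = 1089 ≡ 4 (mod 35).
Check: 51 × 4 = 204 ≡ 99 (mod 105).
x ≡ 4 (mod 35), giving 3 solutions mod 105.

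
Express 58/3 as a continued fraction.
[19; 3]

Euclidean algorithm steps:
58 = 19 × 3 + 1
3 = 3 × 1 + 0
Continued fraction: [19; 3]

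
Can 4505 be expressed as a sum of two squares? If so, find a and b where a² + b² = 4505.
4² + 67² (a=4, b=67)

Factorization: 4505 = 5 × 17 × 53
By Fermat: n is sum of two squares iff every prime p ≡ 3 (mod 4) appears to even power.
All primes ≡ 3 (mod 4) appear to even power.
Search a = 0, 1, 2, … for 4505 - a² a perfect square: first hit at a = 4: 4505 - 16 = 4489 = 67².
4505 = 4² + 67² = 16 + 4489 ✓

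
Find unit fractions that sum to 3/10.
1/4 + 1/20

Greedy algorithm:
3/10: ceiling(10/3) = 4, use 1/4
1/20: ceiling(20/1) = 20, use 1/20
Result: 3/10 = 1/4 + 1/20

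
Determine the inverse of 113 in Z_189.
92

gcd(113, 189) = 1, so the inverse exists.
Extended Euclidean algorithm on (189, 113):
189 = 1 × 113 + 76  ⟹  76 = (1)·189 + (-1)·113
113 = 1 × 76 + 37  ⟹  37 = (-1)·189 + (2)·113
76 = 2 × 37 + 2  ⟹  2 = (3)·189 + (-5)·113
37 = 18 × 2 + 1  ⟹  1 = (-55)·189 + (92)·113
So (92)·113 ≡ 1 (mod 189), i.e. 113^(-1) ≡ 92 (mod 189).
Check: 113 × 92 = 10396 ≡ 1 (mod 189)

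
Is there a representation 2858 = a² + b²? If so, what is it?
7² + 53² (a=7, b=53)

Factorization: 2858 = 2 × 1429
By Fermat: n is sum of two squares iff every prime p ≡ 3 (mod 4) appears to even power.
All primes ≡ 3 (mod 4) appear to even power.
Search a = 0, 1, 2, … for 2858 - a² a perfect square: first hit at a = 7: 2858 - 49 = 2809 = 53².
2858 = 7² + 53² = 49 + 2809 ✓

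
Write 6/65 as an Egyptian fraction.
1/11 + 1/715

Greedy algorithm:
6/65: ceiling(65/6) = 11, use 1/11
1/715: ceiling(715/1) = 715, use 1/715
Result: 6/65 = 1/11 + 1/715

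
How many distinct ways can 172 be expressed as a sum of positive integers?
330495499613

p(n) counts ways to write n as a sum of positive integers (order ignored).
Euler's pentagonal recurrence: p(k) = p(k-1) + p(k-2) - p(k-5) - p(k-7) + p(k-12) + p(k-15) - ... (offsets j(3j∓1)/2, signs ++--, p(0)=1, p(<0)=0).
DP table for k = 0..171: p(0)=1, p(1)=1, p(2)=2, p(3)=3, p(4)=5, p(5)=7, p(6)=11, p(7)=15, p(8)=22, p(9)=30, p(10)=42, p(11)=56, p(12)=77, p(13)=101, p(14)=135, p(15)=176, p(16)=231, p(17)=297, p(18)=385, p(19)=490, p(20)=627, p(21)=792, p(22)=1002, p(23)=1255, p(24)=1575, p(25)=1958, p(26)=2436, p(27)=3010, p(28)=3718, p(29)=4565, p(30)=5604, p(31)=6842, p(32)=8349, p(33)=10143, p(34)=12310, p(35)=14883, p(36)=17977, p(37)=21637, p(38)=26015, p(39)=31185, p(40)=37338, p(41)=44583, p(42)=53174, p(43)=63261, p(44)=75175, p(45)=89134, p(46)=105558, p(47)=124754, p(48)=147273, p(49)=173525, p(50)=204226, p(51)=239943, p(52)=281589, p(53)=329931, p(54)=386155, p(55)=451276, p(56)=526823, p(57)=614154, p(58)=715220, p(59)=831820, p(60)=966467, p(61)=1121505, p(62)=1300156, p(63)=1505499, p(64)=1741630, p(65)=2012558, p(66)=2323520, p(67)=2679689, p(68)=3087735, p(69)=3554345, p(70)=4087968, p(71)=4697205, p(72)=5392783, p(73)=6185689, p(74)=7089500, p(75)=8118264, p(76)=9289091, p(77)=10619863, p(78)=12132164, p(79)=13848650, p(80)=15796476, p(81)=18004327, p(82)=20506255, p(83)=23338469, p(84)=26543660, p(85)=30167357, p(86)=34262962, p(87)=38887673, p(88)=44108109, p(89)=49995925, p(90)=56634173, p(91)=64112359, p(92)=72533807, p(93)=82010177, p(94)=92669720, p(95)=104651419, p(96)=118114304, p(97)=133230930, p(98)=150198136, p(99)=169229875, p(100)=190569292, p(101)=214481126, p(102)=241265379, p(103)=271248950, p(104)=304801365, p(105)=342325709, p(106)=384276336, p(107)=431149389, p(108)=483502844, p(109)=541946240, p(110)=607163746, p(111)=679903203, p(112)=761002156, p(113)=851376628, p(114)=952050665, p(115)=1064144451, p(116)=1188908248, p(117)=1327710076, p(118)=1482074143, p(119)=1653668665, p(120)=1844349560, p(121)=2056148051, p(122)=2291320912, p(123)=2552338241, p(124)=2841940500, p(125)=3163127352, p(126)=3519222692, p(127)=3913864295, p(128)=4351078600, p(129)=4835271870, p(130)=5371315400, p(131)=5964539504, p(132)=6620830889, p(133)=7346629512, p(134)=8149040695, p(135)=9035836076, p(136)=10015581680, p(137)=11097645016, p(138)=12292341831, p(139)=13610949895, p(140)=15065878135, p(141)=16670689208, p(142)=18440293320, p(143)=20390982757, p(144)=22540654445, p(145)=24908858009, p(146)=27517052599, p(147)=30388671978, p(148)=33549419497, p(149)=37027355200, p(150)=40853235313, p(151)=45060624582, p(152)=49686288421, p(153)=54770336324, p(154)=60356673280, p(155)=66493182097, p(156)=73232243759, p(157)=80630964769, p(158)=88751778802, p(159)=97662728555, p(160)=107438159466, p(161)=118159068427, p(162)=129913904637, p(163)=142798995930, p(164)=156919475295, p(165)=172389800255, p(166)=189334822579, p(167)=207890420102, p(168)=228204732751, p(169)=250438925115, p(170)=274768617130, p(171)=301384802048.
Final step: p(172) = p(171) + p(170) - p(167) - p(165) + p(160) + p(157) - p(150) - p(146) + p(137) + p(132) - p(121) - p(115) + p(102) + p(95) - p(80) - p(72) + p(55) + p(46) - p(27) - p(17)
= 301384802048 + 274768617130 - 207890420102 - 172389800255 + 107438159466 + 80630964769 - 40853235313 - 27517052599 + 11097645016 + 6620830889 - 2056148051 - 1064144451 + 241265379 + 104651419 - 15796476 - 5392783 + 451276 + 105558 - 3010 - 297
= 330495499613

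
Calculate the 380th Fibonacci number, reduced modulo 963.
24

Matrix identity: Q^n = [[F_(n+1), F_n], [F_n, F_(n-1)]] with Q = [[1,1],[1,0]].
n = 380 = 101111100₂. Square-and-multiply, entries mod 963:
Q^1 = [[1,1],[1,0]]
Q^2 = (Q^1)² = [[2,1],[1,1]]
Q^5 = (Q^2)²·Q = [[8,5],[5,3]]
Q^11 = (Q^5)²·Q = [[144,89],[89,55]]
Q^23 = (Q^11)²·Q = [[144,730],[730,377]]
Q^47 = (Q^23)²·Q = [[819,874],[874,908]]
Q^95 = (Q^47)²·Q = [[144,730],[730,377]]
Q^190 = (Q^95)² = [[874,908],[908,929]]
Q^380 = (Q^190)² = [[353,24],[24,329]]
F_380 mod 963 = Q^380[0][1] = 24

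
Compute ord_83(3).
41

83 is prime, so ord(3) divides φ(83) = 82.
Divisors of 82: 1, 2, 41, 82.
Repeated squaring: 3^1 ≡ 3, 3^2 ≡ 9, 3^4 ≡ 81, 3^8 ≡ 4, 3^16 ≡ 16, 3^32 ≡ 7, 3^64 ≡ 49 (mod 83).
Test 3^d mod 83 for each divisor d in increasing order:
3^1 ≡ 3
3^2 ≡ 9
3^41 = 3^32·3^8·3^1 ≡ 1  ← first divisor giving 1
The order is 41.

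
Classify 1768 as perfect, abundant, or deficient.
abundant

Proper divisors of 1768: sum = 1 + 2 + 4 + 8 + 13 + 17 + 26 + 34 + 52 + 68 + 104 + 136 + 221 + 442 + 884 = 2012
Since 2012 > 1768, 1768 is abundant.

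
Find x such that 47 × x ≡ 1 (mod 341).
312

gcd(47, 341) = 1, so the inverse exists.
Extended Euclidean algorithm on (341, 47):
341 = 7 × 47 + 12  ⟹  12 = (1)·341 + (-7)·47
47 = 3 × 12 + 11  ⟹  11 = (-3)·341 + (22)·47
12 = 1 × 11 + 1  ⟹  1 = (4)·341 + (-29)·47
So (-29)·47 ≡ 1 (mod 341), i.e. 47^(-1) ≡ -29 ≡ 312 (mod 341).
Check: 47 × 312 = 14664 ≡ 1 (mod 341)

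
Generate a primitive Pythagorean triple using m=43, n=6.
(1813, 516, 1885)

Euclid's formula: a = m² - n², b = 2mn, c = m² + n²
m = 43, n = 6
a = 43² - 6² = 1849 - 36 = 1813
b = 2 × 43 × 6 = 516
c = 43² + 6² = 1849 + 36 = 1885
Verification: 1813² + 516² = 3286969 + 266256 = 3553225 = 1885² ✓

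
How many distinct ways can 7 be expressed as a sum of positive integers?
15

p(n) counts ways to write n as a sum of positive integers (order ignored).
Examples: 7; 6 + 1; 5 + 2; 5 + 1 + 1; 4 + 3; ... (15 total)
p(7) = 15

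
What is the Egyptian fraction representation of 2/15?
1/8 + 1/120

Greedy algorithm:
2/15: ceiling(15/2) = 8, use 1/8
1/120: ceiling(120/1) = 120, use 1/120
Result: 2/15 = 1/8 + 1/120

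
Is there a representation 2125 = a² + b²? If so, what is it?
3² + 46² (a=3, b=46)

Factorization: 2125 = 5^3 × 17
By Fermat: n is sum of two squares iff every prime p ≡ 3 (mod 4) appears to even power.
All primes ≡ 3 (mod 4) appear to even power.
Search a = 0, 1, 2, … for 2125 - a² a perfect square: first hit at a = 3: 2125 - 9 = 2116 = 46².
2125 = 3² + 46² = 9 + 2116 ✓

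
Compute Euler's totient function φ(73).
72

73 = 73
φ(n) = n × ∏(1 - 1/p) for each prime p dividing n
φ(73) = 73 × (1 - 1/73) = 72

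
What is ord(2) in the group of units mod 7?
3

7 is prime, so ord(2) divides φ(7) = 6.
Divisors of 6: 1, 2, 3, 6.
Repeated squaring: 2^1 ≡ 2, 2^2 ≡ 4, 2^4 ≡ 2 (mod 7).
Test 2^d mod 7 for each divisor d in increasing order:
2^1 ≡ 2
2^2 ≡ 4
2^3 = 2^2·2^1 ≡ 1  ← first divisor giving 1
The order is 3.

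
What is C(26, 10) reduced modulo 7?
2

Using Lucas' theorem:
Write n=26 and k=10 in base 7:
n in base 7: [3, 5]
k in base 7: [1, 3]
C(26,10) mod 7 = ∏ C(n_i, k_i) mod 7
Digit binomials (mod 7): C(3,1) = 3; C(5,3) = 10 ≡ 3
Product: 3 × 3 = 9 ≡ 2 (mod 7)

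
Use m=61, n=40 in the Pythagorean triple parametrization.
(2121, 4880, 5321)

Euclid's formula: a = m² - n², b = 2mn, c = m² + n²
m = 61, n = 40
a = 61² - 40² = 3721 - 1600 = 2121
b = 2 × 61 × 40 = 4880
c = 61² + 40² = 3721 + 1600 = 5321
Verification: 2121² + 4880² = 4498641 + 23814400 = 28313041 = 5321² ✓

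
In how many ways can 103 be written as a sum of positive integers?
271248950

p(n) counts ways to write n as a sum of positive integers (order ignored).
Euler's pentagonal recurrence: p(k) = p(k-1) + p(k-2) - p(k-5) - p(k-7) + p(k-12) + p(k-15) - ... (offsets j(3j∓1)/2, signs ++--, p(0)=1, p(<0)=0).
DP table for k = 0..102: p(0)=1, p(1)=1, p(2)=2, p(3)=3, p(4)=5, p(5)=7, p(6)=11, p(7)=15, p(8)=22, p(9)=30, p(10)=42, p(11)=56, p(12)=77, p(13)=101, p(14)=135, p(15)=176, p(16)=231, p(17)=297, p(18)=385, p(19)=490, p(20)=627, p(21)=792, p(22)=1002, p(23)=1255, p(24)=1575, p(25)=1958, p(26)=2436, p(27)=3010, p(28)=3718, p(29)=4565, p(30)=5604, p(31)=6842, p(32)=8349, p(33)=10143, p(34)=12310, p(35)=14883, p(36)=17977, p(37)=21637, p(38)=26015, p(39)=31185, p(40)=37338, p(41)=44583, p(42)=53174, p(43)=63261, p(44)=75175, p(45)=89134, p(46)=105558, p(47)=124754, p(48)=147273, p(49)=173525, p(50)=204226, p(51)=239943, p(52)=281589, p(53)=329931, p(54)=386155, p(55)=451276, p(56)=526823, p(57)=614154, p(58)=715220, p(59)=831820, p(60)=966467, p(61)=1121505, p(62)=1300156, p(63)=1505499, p(64)=1741630, p(65)=2012558, p(66)=2323520, p(67)=2679689, p(68)=3087735, p(69)=3554345, p(70)=4087968, p(71)=4697205, p(72)=5392783, p(73)=6185689, p(74)=7089500, p(75)=8118264, p(76)=9289091, p(77)=10619863, p(78)=12132164, p(79)=13848650, p(80)=15796476, p(81)=18004327, p(82)=20506255, p(83)=23338469, p(84)=26543660, p(85)=30167357, p(86)=34262962, p(87)=38887673, p(88)=44108109, p(89)=49995925, p(90)=56634173, p(91)=64112359, p(92)=72533807, p(93)=82010177, p(94)=92669720, p(95)=104651419, p(96)=118114304, p(97)=133230930, p(98)=150198136, p(99)=169229875, p(100)=190569292, p(101)=214481126, p(102)=241265379.
Final step: p(103) = p(102) + p(101) - p(98) - p(96) + p(91) + p(88) - p(81) - p(77) + p(68) + p(63) - p(52) - p(46) + p(33) + p(26) - p(11) - p(3)
= 241265379 + 214481126 - 150198136 - 118114304 + 64112359 + 44108109 - 18004327 - 10619863 + 3087735 + 1505499 - 281589 - 105558 + 10143 + 2436 - 56 - 3
= 271248950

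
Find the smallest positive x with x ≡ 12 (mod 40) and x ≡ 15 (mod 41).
1532

Using Chinese Remainder Theorem:
M = 40 × 41 = 1640
M1 = 41, M2 = 40
y1 = 41^(-1) mod 40 = 1
y2 = 40^(-1) mod 41 = 40
x = (12×41×1 + 15×40×40) mod 1640 = 1532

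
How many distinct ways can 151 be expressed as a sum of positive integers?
45060624582

p(n) counts ways to write n as a sum of positive integers (order ignored).
Euler's pentagonal recurrence: p(k) = p(k-1) + p(k-2) - p(k-5) - p(k-7) + p(k-12) + p(k-15) - ... (offsets j(3j∓1)/2, signs ++--, p(0)=1, p(<0)=0).
DP table for k = 0..150: p(0)=1, p(1)=1, p(2)=2, p(3)=3, p(4)=5, p(5)=7, p(6)=11, p(7)=15, p(8)=22, p(9)=30, p(10)=42, p(11)=56, p(12)=77, p(13)=101, p(14)=135, p(15)=176, p(16)=231, p(17)=297, p(18)=385, p(19)=490, p(20)=627, p(21)=792, p(22)=1002, p(23)=1255, p(24)=1575, p(25)=1958, p(26)=2436, p(27)=3010, p(28)=3718, p(29)=4565, p(30)=5604, p(31)=6842, p(32)=8349, p(33)=10143, p(34)=12310, p(35)=14883, p(36)=17977, p(37)=21637, p(38)=26015, p(39)=31185, p(40)=37338, p(41)=44583, p(42)=53174, p(43)=63261, p(44)=75175, p(45)=89134, p(46)=105558, p(47)=124754, p(48)=147273, p(49)=173525, p(50)=204226, p(51)=239943, p(52)=281589, p(53)=329931, p(54)=386155, p(55)=451276, p(56)=526823, p(57)=614154, p(58)=715220, p(59)=831820, p(60)=966467, p(61)=1121505, p(62)=1300156, p(63)=1505499, p(64)=1741630, p(65)=2012558, p(66)=2323520, p(67)=2679689, p(68)=3087735, p(69)=3554345, p(70)=4087968, p(71)=4697205, p(72)=5392783, p(73)=6185689, p(74)=7089500, p(75)=8118264, p(76)=9289091, p(77)=10619863, p(78)=12132164, p(79)=13848650, p(80)=15796476, p(81)=18004327, p(82)=20506255, p(83)=23338469, p(84)=26543660, p(85)=30167357, p(86)=34262962, p(87)=38887673, p(88)=44108109, p(89)=49995925, p(90)=56634173, p(91)=64112359, p(92)=72533807, p(93)=82010177, p(94)=92669720, p(95)=104651419, p(96)=118114304, p(97)=133230930, p(98)=150198136, p(99)=169229875, p(100)=190569292, p(101)=214481126, p(102)=241265379, p(103)=271248950, p(104)=304801365, p(105)=342325709, p(106)=384276336, p(107)=431149389, p(108)=483502844, p(109)=541946240, p(110)=607163746, p(111)=679903203, p(112)=761002156, p(113)=851376628, p(114)=952050665, p(115)=1064144451, p(116)=1188908248, p(117)=1327710076, p(118)=1482074143, p(119)=1653668665, p(120)=1844349560, p(121)=2056148051, p(122)=2291320912, p(123)=2552338241, p(124)=2841940500, p(125)=3163127352, p(126)=3519222692, p(127)=3913864295, p(128)=4351078600, p(129)=4835271870, p(130)=5371315400, p(131)=5964539504, p(132)=6620830889, p(133)=7346629512, p(134)=8149040695, p(135)=9035836076, p(136)=10015581680, p(137)=11097645016, p(138)=12292341831, p(139)=13610949895, p(140)=15065878135, p(141)=16670689208, p(142)=18440293320, p(143)=20390982757, p(144)=22540654445, p(145)=24908858009, p(146)=27517052599, p(147)=30388671978, p(148)=33549419497, p(149)=37027355200, p(150)=40853235313.
Final step: p(151) = p(150) + p(149) - p(146) - p(144) + p(139) + p(136) - p(129) - p(125) + p(116) + p(111) - p(100) - p(94) + p(81) + p(74) - p(59) - p(51) + p(34) + p(25) - p(6)
= 40853235313 + 37027355200 - 27517052599 - 22540654445 + 13610949895 + 10015581680 - 4835271870 - 3163127352 + 1188908248 + 679903203 - 190569292 - 92669720 + 18004327 + 7089500 - 831820 - 239943 + 12310 + 1958 - 11
= 45060624582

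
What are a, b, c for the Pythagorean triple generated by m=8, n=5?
(39, 80, 89)

Euclid's formula: a = m² - n², b = 2mn, c = m² + n²
m = 8, n = 5
a = 8² - 5² = 64 - 25 = 39
b = 2 × 8 × 5 = 80
c = 8² + 5² = 64 + 25 = 89
Verification: 39² + 80² = 1521 + 6400 = 7921 = 89² ✓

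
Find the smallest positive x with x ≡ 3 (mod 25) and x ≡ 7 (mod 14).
203

Using Chinese Remainder Theorem:
M = 25 × 14 = 350
M1 = 14, M2 = 25
y1 = 14^(-1) mod 25 = 9
y2 = 25^(-1) mod 14 = 9
x = (3×14×9 + 7×25×9) mod 350 = 203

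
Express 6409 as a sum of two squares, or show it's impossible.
3² + 80² (a=3, b=80)

Factorization: 6409 = 13 × 17 × 29
By Fermat: n is sum of two squares iff every prime p ≡ 3 (mod 4) appears to even power.
All primes ≡ 3 (mod 4) appear to even power.
Search a = 0, 1, 2, … for 6409 - a² a perfect square: first hit at a = 3: 6409 - 9 = 6400 = 80².
6409 = 3² + 80² = 9 + 6400 ✓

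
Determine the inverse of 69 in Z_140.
69

gcd(69, 140) = 1, so the inverse exists.
Extended Euclidean algorithm on (140, 69):
140 = 2 × 69 + 2  ⟹  2 = (1)·140 + (-2)·69
69 = 34 × 2 + 1  ⟹  1 = (-34)·140 + (69)·69
So (69)·69 ≡ 1 (mod 140), i.e. 69^(-1) ≡ 69 (mod 140).
Check: 69 × 69 = 4761 ≡ 1 (mod 140)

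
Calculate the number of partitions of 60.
966467

p(n) counts ways to write n as a sum of positive integers (order ignored).
Euler's pentagonal recurrence: p(k) = p(k-1) + p(k-2) - p(k-5) - p(k-7) + p(k-12) + p(k-15) - ... (offsets j(3j∓1)/2, signs ++--, p(0)=1, p(<0)=0).
DP table for k = 0..59: p(0)=1, p(1)=1, p(2)=2, p(3)=3, p(4)=5, p(5)=7, p(6)=11, p(7)=15, p(8)=22, p(9)=30, p(10)=42, p(11)=56, p(12)=77, p(13)=101, p(14)=135, p(15)=176, p(16)=231, p(17)=297, p(18)=385, p(19)=490, p(20)=627, p(21)=792, p(22)=1002, p(23)=1255, p(24)=1575, p(25)=1958, p(26)=2436, p(27)=3010, p(28)=3718, p(29)=4565, p(30)=5604, p(31)=6842, p(32)=8349, p(33)=10143, p(34)=12310, p(35)=14883, p(36)=17977, p(37)=21637, p(38)=26015, p(39)=31185, p(40)=37338, p(41)=44583, p(42)=53174, p(43)=63261, p(44)=75175, p(45)=89134, p(46)=105558, p(47)=124754, p(48)=147273, p(49)=173525, p(50)=204226, p(51)=239943, p(52)=281589, p(53)=329931, p(54)=386155, p(55)=451276, p(56)=526823, p(57)=614154, p(58)=715220, p(59)=831820.
Final step: p(60) = p(59) + p(58) - p(55) - p(53) + p(48) + p(45) - p(38) - p(34) + p(25) + p(20) - p(9) - p(3)
= 831820 + 715220 - 451276 - 329931 + 147273 + 89134 - 26015 - 12310 + 1958 + 627 - 30 - 3
= 966467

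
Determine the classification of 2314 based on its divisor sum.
deficient

Proper divisors of 2314: sum = 1 + 2 + 13 + 26 + 89 + 178 + 1157 = 1466
Since 1466 < 2314, 2314 is deficient.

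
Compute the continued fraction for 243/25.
[9; 1, 2, 1, 1, 3]

Euclidean algorithm steps:
243 = 9 × 25 + 18
25 = 1 × 18 + 7
18 = 2 × 7 + 4
7 = 1 × 4 + 3
4 = 1 × 3 + 1
3 = 3 × 1 + 0
Continued fraction: [9; 1, 2, 1, 1, 3]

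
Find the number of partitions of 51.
239943

p(n) counts ways to write n as a sum of positive integers (order ignored).
Euler's pentagonal recurrence: p(k) = p(k-1) + p(k-2) - p(k-5) - p(k-7) + p(k-12) + p(k-15) - ... (offsets j(3j∓1)/2, signs ++--, p(0)=1, p(<0)=0).
DP table for k = 0..50: p(0)=1, p(1)=1, p(2)=2, p(3)=3, p(4)=5, p(5)=7, p(6)=11, p(7)=15, p(8)=22, p(9)=30, p(10)=42, p(11)=56, p(12)=77, p(13)=101, p(14)=135, p(15)=176, p(16)=231, p(17)=297, p(18)=385, p(19)=490, p(20)=627, p(21)=792, p(22)=1002, p(23)=1255, p(24)=1575, p(25)=1958, p(26)=2436, p(27)=3010, p(28)=3718, p(29)=4565, p(30)=5604, p(31)=6842, p(32)=8349, p(33)=10143, p(34)=12310, p(35)=14883, p(36)=17977, p(37)=21637, p(38)=26015, p(39)=31185, p(40)=37338, p(41)=44583, p(42)=53174, p(43)=63261, p(44)=75175, p(45)=89134, p(46)=105558, p(47)=124754, p(48)=147273, p(49)=173525, p(50)=204226.
Final step: p(51) = p(50) + p(49) - p(46) - p(44) + p(39) + p(36) - p(29) - p(25) + p(16) + p(11) - p(0)
= 204226 + 173525 - 105558 - 75175 + 31185 + 17977 - 4565 - 1958 + 231 + 56 - 1
= 239943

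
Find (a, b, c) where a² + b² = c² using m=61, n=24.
(3145, 2928, 4297)

Euclid's formula: a = m² - n², b = 2mn, c = m² + n²
m = 61, n = 24
a = 61² - 24² = 3721 - 576 = 3145
b = 2 × 61 × 24 = 2928
c = 61² + 24² = 3721 + 576 = 4297
Verification: 3145² + 2928² = 9891025 + 8573184 = 18464209 = 4297² ✓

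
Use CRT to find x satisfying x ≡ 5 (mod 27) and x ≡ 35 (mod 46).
1139

Using Chinese Remainder Theorem:
M = 27 × 46 = 1242
M1 = 46, M2 = 27
y1 = 46^(-1) mod 27 = 10
y2 = 27^(-1) mod 46 = 29
x = (5×46×10 + 35×27×29) mod 1242 = 1139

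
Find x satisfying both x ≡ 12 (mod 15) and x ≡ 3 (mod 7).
87

Using Chinese Remainder Theorem:
M = 15 × 7 = 105
M1 = 7, M2 = 15
y1 = 7^(-1) mod 15 = 13
y2 = 15^(-1) mod 7 = 1
x = (12×7×13 + 3×15×1) mod 105 = 87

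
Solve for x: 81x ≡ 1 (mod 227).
213

gcd(81, 227) = 1, so the inverse exists.
Extended Euclidean algorithm on (227, 81):
227 = 2 × 81 + 65  ⟹  65 = (1)·227 + (-2)·81
81 = 1 × 65 + 16  ⟹  16 = (-1)·227 + (3)·81
65 = 4 × 16 + 1  ⟹  1 = (5)·227 + (-14)·81
So (-14)·81 ≡ 1 (mod 227), i.e. 81^(-1) ≡ -14 ≡ 213 (mod 227).
Check: 81 × 213 = 17253 ≡ 1 (mod 227)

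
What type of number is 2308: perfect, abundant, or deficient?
deficient

Proper divisors of 2308: sum = 1 + 2 + 4 + 577 + 1154 = 1738
Since 1738 < 2308, 2308 is deficient.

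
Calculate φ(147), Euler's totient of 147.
84

147 = 3 × 7^2
φ(n) = n × ∏(1 - 1/p) for each prime p dividing n
φ(147) = 147 × (1 - 1/3) × (1 - 1/7) = 84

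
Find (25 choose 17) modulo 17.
1

Using Lucas' theorem:
Write n=25 and k=17 in base 17:
n in base 17: [1, 8]
k in base 17: [1, 0]
C(25,17) mod 17 = ∏ C(n_i, k_i) mod 17
Digit binomials (mod 17): C(1,1) = 1; C(8,0) = 1
Product: 1 × 1 = 1 ≡ 1 (mod 17)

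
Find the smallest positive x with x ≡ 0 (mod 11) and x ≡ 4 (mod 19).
99

Using Chinese Remainder Theorem:
M = 11 × 19 = 209
M1 = 19, M2 = 11
y1 = 19^(-1) mod 11 = 7
y2 = 11^(-1) mod 19 = 7
x = (0×19×7 + 4×11×7) mod 209 = 99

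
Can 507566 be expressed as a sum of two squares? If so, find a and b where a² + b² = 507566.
Not possible

Factorization: 507566 = 2 × 19^3 × 37
By Fermat: n is sum of two squares iff every prime p ≡ 3 (mod 4) appears to even power.
Prime(s) ≡ 3 (mod 4) with odd exponent: [(19, 3)]
Therefore 507566 cannot be expressed as a² + b².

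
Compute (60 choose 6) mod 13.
2

Using Lucas' theorem:
Write n=60 and k=6 in base 13:
n in base 13: [4, 8]
k in base 13: [0, 6]
C(60,6) mod 13 = ∏ C(n_i, k_i) mod 13
Digit binomials (mod 13): C(4,0) = 1; C(8,6) = 28 ≡ 2
Product: 1 × 2 = 2 ≡ 2 (mod 13)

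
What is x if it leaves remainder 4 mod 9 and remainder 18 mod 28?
130

Using Chinese Remainder Theorem:
M = 9 × 28 = 252
M1 = 28, M2 = 9
y1 = 28^(-1) mod 9 = 1
y2 = 9^(-1) mod 28 = 25
x = (4×28×1 + 18×9×25) mod 252 = 130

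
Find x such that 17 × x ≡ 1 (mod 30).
23

gcd(17, 30) = 1, so the inverse exists.
Extended Euclidean algorithm on (30, 17):
30 = 1 × 17 + 13  ⟹  13 = (1)·30 + (-1)·17
17 = 1 × 13 + 4  ⟹  4 = (-1)·30 + (2)·17
13 = 3 × 4 + 1  ⟹  1 = (4)·30 + (-7)·17
So (-7)·17 ≡ 1 (mod 30), i.e. 17^(-1) ≡ -7 ≡ 23 (mod 30).
Check: 17 × 23 = 391 ≡ 1 (mod 30)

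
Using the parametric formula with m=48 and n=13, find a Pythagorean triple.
(2135, 1248, 2473)

Euclid's formula: a = m² - n², b = 2mn, c = m² + n²
m = 48, n = 13
a = 48² - 13² = 2304 - 169 = 2135
b = 2 × 48 × 13 = 1248
c = 48² + 13² = 2304 + 169 = 2473
Verification: 2135² + 1248² = 4558225 + 1557504 = 6115729 = 2473² ✓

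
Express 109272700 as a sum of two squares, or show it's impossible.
Not possible

Factorization: 109272700 = 2^2 × 5^2 × 103^3
By Fermat: n is sum of two squares iff every prime p ≡ 3 (mod 4) appears to even power.
Prime(s) ≡ 3 (mod 4) with odd exponent: [(103, 3)]
Therefore 109272700 cannot be expressed as a² + b².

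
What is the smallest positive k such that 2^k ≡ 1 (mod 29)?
28

29 is prime, so ord(2) divides φ(29) = 28.
Divisors of 28: 1, 2, 4, 7, 14, 28.
Repeated squaring: 2^1 ≡ 2, 2^2 ≡ 4, 2^4 ≡ 16, 2^8 ≡ 24, 2^16 ≡ 25 (mod 29).
Test 2^d mod 29 for each divisor d in increasing order:
2^1 ≡ 2
2^2 ≡ 4
2^4 ≡ 16
2^7 = 2^4·2^2·2^1 ≡ 12
2^14 = 2^8·2^4·2^2 ≡ 28
2^28 = 2^16·2^8·2^4 ≡ 1  ← first divisor giving 1
The order is 28.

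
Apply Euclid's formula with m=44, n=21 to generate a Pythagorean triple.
(1495, 1848, 2377)

Euclid's formula: a = m² - n², b = 2mn, c = m² + n²
m = 44, n = 21
a = 44² - 21² = 1936 - 441 = 1495
b = 2 × 44 × 21 = 1848
c = 44² + 21² = 1936 + 441 = 2377
Verification: 1495² + 1848² = 2235025 + 3415104 = 5650129 = 2377² ✓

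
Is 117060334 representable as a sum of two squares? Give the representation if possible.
Not possible

Factorization: 117060334 = 2 × 17 × 151^3
By Fermat: n is sum of two squares iff every prime p ≡ 3 (mod 4) appears to even power.
Prime(s) ≡ 3 (mod 4) with odd exponent: [(151, 3)]
Therefore 117060334 cannot be expressed as a² + b².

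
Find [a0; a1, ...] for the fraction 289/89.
[3; 4, 22]

Euclidean algorithm steps:
289 = 3 × 89 + 22
89 = 4 × 22 + 1
22 = 22 × 1 + 0
Continued fraction: [3; 4, 22]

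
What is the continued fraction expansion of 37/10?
[3; 1, 2, 3]

Euclidean algorithm steps:
37 = 3 × 10 + 7
10 = 1 × 7 + 3
7 = 2 × 3 + 1
3 = 3 × 1 + 0
Continued fraction: [3; 1, 2, 3]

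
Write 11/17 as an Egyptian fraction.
1/2 + 1/7 + 1/238

Greedy algorithm:
11/17: ceiling(17/11) = 2, use 1/2
5/34: ceiling(34/5) = 7, use 1/7
1/238: ceiling(238/1) = 238, use 1/238
Result: 11/17 = 1/2 + 1/7 + 1/238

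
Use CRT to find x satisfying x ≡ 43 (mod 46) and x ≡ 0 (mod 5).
135

Using Chinese Remainder Theorem:
M = 46 × 5 = 230
M1 = 5, M2 = 46
y1 = 5^(-1) mod 46 = 37
y2 = 46^(-1) mod 5 = 1
x = (43×5×37 + 0×46×1) mod 230 = 135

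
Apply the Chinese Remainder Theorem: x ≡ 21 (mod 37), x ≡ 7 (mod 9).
169

Using Chinese Remainder Theorem:
M = 37 × 9 = 333
M1 = 9, M2 = 37
y1 = 9^(-1) mod 37 = 33
y2 = 37^(-1) mod 9 = 1
x = (21×9×33 + 7×37×1) mod 333 = 169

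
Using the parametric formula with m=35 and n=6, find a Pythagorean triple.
(1189, 420, 1261)

Euclid's formula: a = m² - n², b = 2mn, c = m² + n²
m = 35, n = 6
a = 35² - 6² = 1225 - 36 = 1189
b = 2 × 35 × 6 = 420
c = 35² + 6² = 1225 + 36 = 1261
Verification: 1189² + 420² = 1413721 + 176400 = 1590121 = 1261² ✓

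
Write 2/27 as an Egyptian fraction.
1/14 + 1/378

Greedy algorithm:
2/27: ceiling(27/2) = 14, use 1/14
1/378: ceiling(378/1) = 378, use 1/378
Result: 2/27 = 1/14 + 1/378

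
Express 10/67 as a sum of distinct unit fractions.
1/7 + 1/157 + 1/36817 + 1/2710946161

Greedy algorithm:
10/67: ceiling(67/10) = 7, use 1/7
3/469: ceiling(469/3) = 157, use 1/157
2/73633: ceiling(73633/2) = 36817, use 1/36817
1/2710946161: ceiling(2710946161/1) = 2710946161, use 1/2710946161
Result: 10/67 = 1/7 + 1/157 + 1/36817 + 1/2710946161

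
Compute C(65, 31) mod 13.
0

Using Lucas' theorem:
Write n=65 and k=31 in base 13:
n in base 13: [5, 0]
k in base 13: [2, 5]
C(65,31) mod 13 = ∏ C(n_i, k_i) mod 13
Digit binomials (mod 13): C(5,2) = 10; C(0,5) = 0 (k_i > n_i)
Product: 10 × 0 = 0 ≡ 0 (mod 13)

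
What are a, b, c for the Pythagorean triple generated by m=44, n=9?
(1855, 792, 2017)

Euclid's formula: a = m² - n², b = 2mn, c = m² + n²
m = 44, n = 9
a = 44² - 9² = 1936 - 81 = 1855
b = 2 × 44 × 9 = 792
c = 44² + 9² = 1936 + 81 = 2017
Verification: 1855² + 792² = 3441025 + 627264 = 4068289 = 2017² ✓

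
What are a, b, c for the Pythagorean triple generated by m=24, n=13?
(407, 624, 745)

Euclid's formula: a = m² - n², b = 2mn, c = m² + n²
m = 24, n = 13
a = 24² - 13² = 576 - 169 = 407
b = 2 × 24 × 13 = 624
c = 24² + 13² = 576 + 169 = 745
Verification: 407² + 624² = 165649 + 389376 = 555025 = 745² ✓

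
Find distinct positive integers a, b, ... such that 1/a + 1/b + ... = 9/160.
1/18 + 1/1440

Greedy algorithm:
9/160: ceiling(160/9) = 18, use 1/18
1/1440: ceiling(1440/1) = 1440, use 1/1440
Result: 9/160 = 1/18 + 1/1440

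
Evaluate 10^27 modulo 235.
105

Repeated squaring. Binary of 27 = 11011.
10^1 ≡ 10 (mod 235); 10^2 ≡ 100 (mod 235); 10^4 ≡ 130 (mod 235); 10^8 ≡ 215 (mod 235); 10^16 ≡ 165 (mod 235)
10^27 = 10^1 × 10^2 × 10^8 × 10^16 ≡ 105 (mod 235)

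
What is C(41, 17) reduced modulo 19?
0

Using Lucas' theorem:
Write n=41 and k=17 in base 19:
n in base 19: [2, 3]
k in base 19: [0, 17]
C(41,17) mod 19 = ∏ C(n_i, k_i) mod 19
Digit binomials (mod 19): C(2,0) = 1; C(3,17) = 0 (k_i > n_i)
Product: 1 × 0 = 0 ≡ 0 (mod 19)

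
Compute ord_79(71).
26

79 is prime, so ord(71) divides φ(79) = 78.
Divisors of 78: 1, 2, 3, 6, 13, 26, 39, 78.
Repeated squaring: 71^1 ≡ 71, 71^2 ≡ 64, 71^4 ≡ 67, 71^8 ≡ 65, 71^16 ≡ 38, 71^32 ≡ 22, 71^64 ≡ 10 (mod 79).
Test 71^d mod 79 for each divisor d in increasing order:
71^1 ≡ 71
71^2 ≡ 64
71^3 = 71^2·71^1 ≡ 41
71^6 = 71^4·71^2 ≡ 22
71^13 = 71^8·71^4·71^1 ≡ 78
71^26 = 71^16·71^8·71^2 ≡ 1  ← first divisor giving 1
The order is 26.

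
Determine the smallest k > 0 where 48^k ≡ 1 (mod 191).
95

191 is prime, so ord(48) divides φ(191) = 190.
Divisors of 190: 1, 2, 5, 10, 19, 38, 95, 190.
Repeated squaring: 48^1 ≡ 48, 48^2 ≡ 12, 48^4 ≡ 144, 48^8 ≡ 108, 48^16 ≡ 13, 48^32 ≡ 169, 48^64 ≡ 102, 48^128 ≡ 90 (mod 191).
Test 48^d mod 191 for each divisor d in increasing order:
48^1 ≡ 48
48^2 ≡ 12
48^5 = 48^4·48^1 ≡ 36
48^10 = 48^8·48^2 ≡ 150
48^19 = 48^16·48^2·48^1 ≡ 39
48^38 = 48^32·48^4·48^2 ≡ 184
48^95 = 48^64·48^16·48^8·48^4·48^2·48^1 ≡ 1  ← first divisor giving 1
The order is 95.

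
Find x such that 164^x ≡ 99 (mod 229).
166

Baby-step giant-step with step n = ⌈√229⌉ = 16.
Baby steps 164^j mod 229 (j:value) for j=0..15: 0:1, 1:164, 2:103, 3:175, 4:75, 5:163, 6:168, 7:72, 8:129, 9:88, 10:5, 11:133, 12:57, 13:188, 14:146, 15:128.
Giant-step multiplier: 164^(-16) ≡ 164^(228-16) = 164^212 ≡ 3 (mod 229).
Giant steps γ_i = 99·3^i mod 229: γ_0=99, γ_1=68, γ_2=204, γ_3=154, γ_4=4, γ_5=12, γ_6=36, γ_7=108, γ_8=95, γ_9=56, γ_10=168 (in table at j=6).
x = i·n + j = 10·16 + 6 = 166.
Check: 164^166 ≡ 99 (mod 229).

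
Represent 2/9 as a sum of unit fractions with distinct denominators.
1/5 + 1/45

Greedy algorithm:
2/9: ceiling(9/2) = 5, use 1/5
1/45: ceiling(45/1) = 45, use 1/45
Result: 2/9 = 1/5 + 1/45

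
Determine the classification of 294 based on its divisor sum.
abundant

Proper divisors of 294: sum = 1 + 2 + 3 + 6 + 7 + 14 + 21 + 42 + 49 + 98 + 147 = 390
Since 390 > 294, 294 is abundant.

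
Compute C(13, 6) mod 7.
1

Using Lucas' theorem:
Write n=13 and k=6 in base 7:
n in base 7: [1, 6]
k in base 7: [0, 6]
C(13,6) mod 7 = ∏ C(n_i, k_i) mod 7
Digit binomials (mod 7): C(1,0) = 1; C(6,6) = 1
Product: 1 × 1 = 1 ≡ 1 (mod 7)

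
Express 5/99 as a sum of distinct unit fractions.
1/20 + 1/1980

Greedy algorithm:
5/99: ceiling(99/5) = 20, use 1/20
1/1980: ceiling(1980/1) = 1980, use 1/1980
Result: 5/99 = 1/20 + 1/1980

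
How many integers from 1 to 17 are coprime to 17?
16

17 = 17
φ(n) = n × ∏(1 - 1/p) for each prime p dividing n
φ(17) = 17 × (1 - 1/17) = 16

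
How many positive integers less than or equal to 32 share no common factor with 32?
16

32 = 2^5
φ(n) = n × ∏(1 - 1/p) for each prime p dividing n
φ(32) = 32 × (1 - 1/2) = 16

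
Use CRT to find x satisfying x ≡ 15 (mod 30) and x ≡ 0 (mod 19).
285

Using Chinese Remainder Theorem:
M = 30 × 19 = 570
M1 = 19, M2 = 30
y1 = 19^(-1) mod 30 = 19
y2 = 30^(-1) mod 19 = 7
x = (15×19×19 + 0×30×7) mod 570 = 285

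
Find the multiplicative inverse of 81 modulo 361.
156

gcd(81, 361) = 1, so the inverse exists.
Extended Euclidean algorithm on (361, 81):
361 = 4 × 81 + 37  ⟹  37 = (1)·361 + (-4)·81
81 = 2 × 37 + 7  ⟹  7 = (-2)·361 + (9)·81
37 = 5 × 7 + 2  ⟹  2 = (11)·361 + (-49)·81
7 = 3 × 2 + 1  ⟹  1 = (-35)·361 + (156)·81
So (156)·81 ≡ 1 (mod 361), i.e. 81^(-1) ≡ 156 (mod 361).
Check: 81 × 156 = 12636 ≡ 1 (mod 361)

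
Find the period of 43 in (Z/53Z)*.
26

53 is prime, so ord(43) divides φ(53) = 52.
Divisors of 52: 1, 2, 4, 13, 26, 52.
Repeated squaring: 43^1 ≡ 43, 43^2 ≡ 47, 43^4 ≡ 36, 43^8 ≡ 24, 43^16 ≡ 46, 43^32 ≡ 49 (mod 53).
Test 43^d mod 53 for each divisor d in increasing order:
43^1 ≡ 43
43^2 ≡ 47
43^4 ≡ 36
43^13 = 43^8·43^4·43^1 ≡ 52
43^26 = 43^16·43^8·43^2 ≡ 1  ← first divisor giving 1
The order is 26.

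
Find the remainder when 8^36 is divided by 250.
6

Repeated squaring. Binary of 36 = 100100.
8^1 ≡ 8 (mod 250); 8^2 ≡ 64 (mod 250); 8^4 ≡ 96 (mod 250); 8^8 ≡ 216 (mod 250); 8^16 ≡ 156 (mod 250); 8^32 ≡ 86 (mod 250)
8^36 = 8^4 × 8^32 ≡ 6 (mod 250)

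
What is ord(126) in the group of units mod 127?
2

127 is prime, so ord(126) divides φ(127) = 126.
Divisors of 126: 1, 2, 3, 6, 7, 9, 14, 18, 21, 42, 63, 126.
Repeated squaring: 126^1 ≡ 126, 126^2 ≡ 1, 126^4 ≡ 1, 126^8 ≡ 1, 126^16 ≡ 1, 126^32 ≡ 1, 126^64 ≡ 1 (mod 127).
Test 126^d mod 127 for each divisor d in increasing order:
126^1 ≡ 126
126^2 ≡ 1  ← first divisor giving 1
The order is 2.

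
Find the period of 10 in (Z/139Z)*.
46

139 is prime, so ord(10) divides φ(139) = 138.
Divisors of 138: 1, 2, 3, 6, 23, 46, 69, 138.
Repeated squaring: 10^1 ≡ 10, 10^2 ≡ 100, 10^4 ≡ 131, 10^8 ≡ 64, 10^16 ≡ 65, 10^32 ≡ 55, 10^64 ≡ 106, 10^128 ≡ 116 (mod 139).
Test 10^d mod 139 for each divisor d in increasing order:
10^1 ≡ 10
10^2 ≡ 100
10^3 = 10^2·10^1 ≡ 27
10^6 = 10^4·10^2 ≡ 34
10^23 = 10^16·10^4·10^2·10^1 ≡ 138
10^46 = 10^32·10^8·10^4·10^2 ≡ 1  ← first divisor giving 1
The order is 46.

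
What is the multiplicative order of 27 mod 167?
83

167 is prime, so ord(27) divides φ(167) = 166.
Divisors of 166: 1, 2, 83, 166.
Repeated squaring: 27^1 ≡ 27, 27^2 ≡ 61, 27^4 ≡ 47, 27^8 ≡ 38, 27^16 ≡ 108, 27^32 ≡ 141, 27^64 ≡ 8, 27^128 ≡ 64 (mod 167).
Test 27^d mod 167 for each divisor d in increasing order:
27^1 ≡ 27
27^2 ≡ 61
27^83 = 27^64·27^16·27^2·27^1 ≡ 1  ← first divisor giving 1
The order is 83.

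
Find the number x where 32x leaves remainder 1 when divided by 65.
63

gcd(32, 65) = 1, so the inverse exists.
Extended Euclidean algorithm on (65, 32):
65 = 2 × 32 + 1  ⟹  1 = (1)·65 + (-2)·32
So (-2)·32 ≡ 1 (mod 65), i.e. 32^(-1) ≡ -2 ≡ 63 (mod 65).
Check: 32 × 63 = 2016 ≡ 1 (mod 65)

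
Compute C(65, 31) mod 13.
0

Using Lucas' theorem:
Write n=65 and k=31 in base 13:
n in base 13: [5, 0]
k in base 13: [2, 5]
C(65,31) mod 13 = ∏ C(n_i, k_i) mod 13
Digit binomials (mod 13): C(5,2) = 10; C(0,5) = 0 (k_i > n_i)
Product: 10 × 0 = 0 ≡ 0 (mod 13)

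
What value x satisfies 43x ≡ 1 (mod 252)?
211

gcd(43, 252) = 1, so the inverse exists.
Extended Euclidean algorithm on (252, 43):
252 = 5 × 43 + 37  ⟹  37 = (1)·252 + (-5)·43
43 = 1 × 37 + 6  ⟹  6 = (-1)·252 + (6)·43
37 = 6 × 6 + 1  ⟹  1 = (7)·252 + (-41)·43
So (-41)·43 ≡ 1 (mod 252), i.e. 43^(-1) ≡ -41 ≡ 211 (mod 252).
Check: 43 × 211 = 9073 ≡ 1 (mod 252)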